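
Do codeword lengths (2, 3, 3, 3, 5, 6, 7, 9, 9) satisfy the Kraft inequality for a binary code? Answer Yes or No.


Kraft sum = sum(2^(-l_i)) = 0.6836, need <= 1. Result: satisfied (a binary prefix-free code with these lengths exists)

Yes


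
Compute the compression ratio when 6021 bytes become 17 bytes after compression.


Ratio = original / compressed = 6021 / 17 = 354.1765

354.1765


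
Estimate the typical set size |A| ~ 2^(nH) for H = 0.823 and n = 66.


log2|A_typical| = nH = 66 * 0.823 = 54.318, so |A_typical| ~ 2^54.318 = 2.246e+16

2.246e+16


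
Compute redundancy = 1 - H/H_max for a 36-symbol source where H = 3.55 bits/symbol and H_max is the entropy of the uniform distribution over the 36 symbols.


H_max = log2(K) = log2(36) = 5.1699 bits/symbol. Redundancy = 1 - H/H_max = 1 - 3.55/5.1699 = 1 - 0.6867 = 0.3133

0.3133


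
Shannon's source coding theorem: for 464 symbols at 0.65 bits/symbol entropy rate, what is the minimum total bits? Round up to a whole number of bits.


Minimum bits >= n * H = 464 * 0.65 = 301.6, rounded up to a whole number of bits = 302

302 bits


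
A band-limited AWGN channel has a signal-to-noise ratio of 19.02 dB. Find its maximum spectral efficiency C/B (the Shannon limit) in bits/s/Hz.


SNR_linear = 10^(19.02/10) = 79.7995; C/B = log2(1 + SNR_linear) = log2(1 + 79.7995) = 6.3363

6.3363 bits/s/Hz


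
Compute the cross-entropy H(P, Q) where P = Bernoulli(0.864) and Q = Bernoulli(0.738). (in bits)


H(P,Q) = -p*log2(q) - (1-p)*log2(1-q). -0.864*log2(0.738) = 0.378697; -0.136*log2(0.262) = 0.262801. H(P,Q) = 0.378697 + 0.262801 = 0.6415

0.6415 bits


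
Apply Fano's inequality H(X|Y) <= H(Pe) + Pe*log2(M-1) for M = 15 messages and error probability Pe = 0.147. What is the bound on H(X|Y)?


H(Pe) = -Pe*log2(Pe) - (1-Pe)*log2(1-Pe) = -0.147*log2(0.147) - 0.853*log2(0.853) = 0.406618 + 0.195663 = 0.6023. Pe*log2(M-1) = 0.147*log2(14) = 0.559681. Bound = H(Pe) + Pe*log2(M-1) = 0.406618 + 0.195663 + 0.559681 = 1.162

1.162 bits


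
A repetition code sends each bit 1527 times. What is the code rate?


Rate = k/n = 1/1527

1/1527


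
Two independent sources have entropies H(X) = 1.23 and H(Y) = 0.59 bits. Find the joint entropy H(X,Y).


For independent variables, H(X,Y) = H(X) + H(Y) = 1.23 + 0.59 = 1.82

1.82 bits


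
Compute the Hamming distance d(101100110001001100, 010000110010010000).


Count differing positions: ^ ^ ^ ^ . . . . . . ^ ^ . ^ ^ ^ . . = 9 differences

9


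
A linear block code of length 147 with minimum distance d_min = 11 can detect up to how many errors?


Detection capability = d_min - 1 = 11 - 1 = 10

10 errors


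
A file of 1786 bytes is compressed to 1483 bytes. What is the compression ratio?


Ratio = original / compressed = 1786 / 1483 = 1.2043

1.2043


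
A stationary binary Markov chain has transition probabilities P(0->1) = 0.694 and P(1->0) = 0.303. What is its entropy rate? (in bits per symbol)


Stationary distribution: pi_0 = p10/(p01+p10) = 0.3039, pi_1 = 0.6961. Entropy rate H' = pi_0*H(p01) + pi_1*H(p10) = 0.3039*0.8885 + 0.6961*0.8849 = 0.886

0.886 bits/symbol


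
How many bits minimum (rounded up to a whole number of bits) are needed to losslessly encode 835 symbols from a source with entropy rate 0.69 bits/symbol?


Minimum bits >= n * H = 835 * 0.69 = 576.15, rounded up to a whole number of bits = 577

577 bits


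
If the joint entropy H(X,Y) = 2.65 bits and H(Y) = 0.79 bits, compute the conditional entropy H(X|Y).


H(X|Y) = H(X,Y) - H(Y) = 2.65 - 0.79 = 1.86

1.86 bits


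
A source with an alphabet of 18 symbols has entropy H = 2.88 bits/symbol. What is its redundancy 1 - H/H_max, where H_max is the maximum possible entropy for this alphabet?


H_max = log2(K) = log2(18) = 4.1699 bits/symbol. Redundancy = 1 - H/H_max = 1 - 2.88/4.1699 = 1 - 0.6907 = 0.3093

0.3093


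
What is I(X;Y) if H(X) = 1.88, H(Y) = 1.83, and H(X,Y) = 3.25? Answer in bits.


I(X;Y) = H(X) + H(Y) - H(X,Y) = 1.88 + 1.83 - 3.25 = 0.46

0.46 bits


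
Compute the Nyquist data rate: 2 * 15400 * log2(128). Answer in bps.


Rate = 2 * B * log2(M) = 2 * 15400 * 7.0 = 215600.0

215600.0 bps


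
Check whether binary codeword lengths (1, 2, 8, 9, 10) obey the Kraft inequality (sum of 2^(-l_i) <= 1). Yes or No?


Kraft sum = sum(2^(-l_i)) = 0.7568, need <= 1. Result: satisfied (a binary prefix-free code with these lengths exists)

Yes


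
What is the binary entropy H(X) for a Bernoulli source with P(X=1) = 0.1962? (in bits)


H = -p*log2(p) - (1-p)*log2(1-p). -0.1962*log2(0.1962) = 0.460992; -0.8038*log2(0.8038) = 0.253271. H = 0.460992 + 0.253271 = 0.7143

0.7143 bits


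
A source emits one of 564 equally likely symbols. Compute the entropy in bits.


H = log2(n) = log2(564) = 9.1396

9.1396 bits


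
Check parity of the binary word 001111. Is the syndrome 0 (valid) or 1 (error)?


Syndrome = XOR of all bits = 0 XOR 0 XOR 1 XOR 1 XOR 1 XOR 1 = 0

0


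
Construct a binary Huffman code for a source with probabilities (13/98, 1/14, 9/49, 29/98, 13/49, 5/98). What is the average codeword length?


Huffman construction (repeatedly merge the two least-probable nodes; each merge adds 1 bit to every symbol beneath it): 5/98 + 1/14 = 6/49; 6/49 + 13/98 = 25/98; 9/49 + 25/98 = 43/98; 13/49 + 29/98 = 55/98; 43/98 + 55/98 = 1. Resulting codeword lengths (in the order the probabilities were given): (3, 4, 2, 2, 2, 4). L_avg = sum(p_i * l_i) = 13/98*3 + 1/14*4 + 9/49*2 + 29/98*2 + 13/49*2 + 5/98*4 = 233/98 = 2.3776

2.3776 bits


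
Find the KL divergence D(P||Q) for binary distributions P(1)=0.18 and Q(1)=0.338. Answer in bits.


KL = p*log2(p/q) + (1-p)*log2((1-p)/(1-q)) = 0.18*log2(0.18/0.338) + 0.82*log2(0.82/0.662) = 0.0896

0.0896 bits


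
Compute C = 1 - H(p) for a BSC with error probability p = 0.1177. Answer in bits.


H(p) = -p*log2(p) - (1-p)*log2(1-p) = -0.1177*log2(0.1177) - 0.8823*log2(0.8823) = 0.363318 + 0.159395 = 0.5227. C = 1 - H(p) = 1 - 0.5227 = 0.4773

0.4773 bits


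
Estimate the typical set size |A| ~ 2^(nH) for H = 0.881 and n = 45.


log2|A_typical| = nH = 45 * 0.881 = 39.645, so |A_typical| ~ 2^39.645 = 8.597e+11

8.597e+11


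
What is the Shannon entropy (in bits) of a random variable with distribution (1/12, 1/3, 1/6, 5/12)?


H = -sum(p_i * log2(p_i)). Terms: -(1/12)*log2(1/12) = 0.298747; -(1/3)*log2(1/3) = 0.528321; -(1/6)*log2(1/6) = 0.430827; -(5/12)*log2(5/12) = 0.526264. H = 0.298747 + 0.528321 + 0.430827 + 0.526264 = 1.7842

1.7842 bits


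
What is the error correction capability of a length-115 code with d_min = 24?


Correction capability = floor((d-1)/2) = floor((24-1)/2) = 11

11 errors


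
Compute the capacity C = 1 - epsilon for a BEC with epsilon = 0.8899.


C = 1 - epsilon = 1 - 0.8899 = 0.1101

0.1101 bits


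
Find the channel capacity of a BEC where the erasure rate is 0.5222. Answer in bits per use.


C = 1 - epsilon = 1 - 0.5222 = 0.4778

0.4778 bits


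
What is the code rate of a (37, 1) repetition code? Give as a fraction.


Rate = k/n = 1/37

1/37


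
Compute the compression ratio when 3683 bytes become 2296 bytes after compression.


Ratio = original / compressed = 3683 / 2296 = 1.6041

1.6041


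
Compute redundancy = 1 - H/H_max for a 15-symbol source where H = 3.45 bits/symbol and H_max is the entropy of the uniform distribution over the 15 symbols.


H_max = log2(K) = log2(15) = 3.9069 bits/symbol. Redundancy = 1 - H/H_max = 1 - 3.45/3.9069 = 1 - 0.8831 = 0.1169

0.1169


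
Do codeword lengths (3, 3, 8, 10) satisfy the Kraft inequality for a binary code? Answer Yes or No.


Kraft sum = sum(2^(-l_i)) = 0.2549, need <= 1. Result: satisfied (a binary prefix-free code with these lengths exists)

Yes


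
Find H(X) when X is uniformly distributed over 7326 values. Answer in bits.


H = log2(n) = log2(7326) = 12.8388

12.8388 bits


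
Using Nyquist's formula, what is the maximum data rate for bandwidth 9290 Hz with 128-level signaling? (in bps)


Rate = 2 * B * log2(M) = 2 * 9290 * 7.0 = 130060.0

130060.0 bps


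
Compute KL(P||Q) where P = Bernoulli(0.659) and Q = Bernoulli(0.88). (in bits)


KL = p*log2(p/q) + (1-p)*log2((1-p)/(1-q)) = 0.659*log2(0.659/0.88) + 0.341*log2(0.341/0.12) = 0.2388

0.2388 bits


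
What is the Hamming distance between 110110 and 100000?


Count differing positions: . ^ . ^ ^ . = 3 differences

3


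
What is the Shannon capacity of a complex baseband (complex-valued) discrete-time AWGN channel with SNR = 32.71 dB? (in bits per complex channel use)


SNR_linear = 10^(32.71/10) = 1866.3797; C = log2(1 + SNR_linear) = log2(1 + 1866.3797) = 10.8668

10.8668 bits/channel use


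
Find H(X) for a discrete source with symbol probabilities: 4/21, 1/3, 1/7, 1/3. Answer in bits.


H = -sum(p_i * log2(p_i)). Terms: -(4/21)*log2(4/21) = 0.455680; -(1/3)*log2(1/3) = 0.528321; -(1/7)*log2(1/7) = 0.401051; -(1/3)*log2(1/3) = 0.528321. H = 0.455680 + 0.528321 + 0.401051 + 0.528321 = 1.9134

1.9134 bits


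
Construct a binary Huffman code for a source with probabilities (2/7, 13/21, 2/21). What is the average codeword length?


Huffman construction (repeatedly merge the two least-probable nodes; each merge adds 1 bit to every symbol beneath it): 2/21 + 2/7 = 8/21; 8/21 + 13/21 = 1. Resulting codeword lengths (in the order the probabilities were given): (2, 1, 2). L_avg = sum(p_i * l_i) = 2/7*2 + 13/21*1 + 2/21*2 = 29/21 = 1.381

1.381 bits


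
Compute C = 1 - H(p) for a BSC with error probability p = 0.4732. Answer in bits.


H(p) = -p*log2(p) - (1-p)*log2(1-p) = -0.4732*log2(0.4732) - 0.5268*log2(0.5268) = 0.510809 + 0.487118 = 0.9979. C = 1 - H(p) = 1 - 0.9979 = 0.0021

0.0021 bits


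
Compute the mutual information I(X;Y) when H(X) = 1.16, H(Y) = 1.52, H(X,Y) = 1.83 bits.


I(X;Y) = H(X) + H(Y) - H(X,Y) = 1.16 + 1.52 - 1.83 = 0.85

0.85 bits


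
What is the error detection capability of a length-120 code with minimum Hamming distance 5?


Detection capability = d_min - 1 = 5 - 1 = 4

4 errors


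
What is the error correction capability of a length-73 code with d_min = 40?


Correction capability = floor((d-1)/2) = floor((40-1)/2) = 19

19 errors


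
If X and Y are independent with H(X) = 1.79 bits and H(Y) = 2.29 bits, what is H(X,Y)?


For independent variables, H(X,Y) = H(X) + H(Y) = 1.79 + 2.29 = 4.08

4.08 bits


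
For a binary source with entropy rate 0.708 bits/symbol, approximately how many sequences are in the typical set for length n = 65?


log2|A_typical| = nH = 65 * 0.708 = 46.02, so |A_typical| ~ 2^46.02 = 7.135e+13

7.135e+13


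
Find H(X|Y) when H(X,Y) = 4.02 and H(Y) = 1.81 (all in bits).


H(X|Y) = H(X,Y) - H(Y) = 4.02 - 1.81 = 2.21

2.21 bits


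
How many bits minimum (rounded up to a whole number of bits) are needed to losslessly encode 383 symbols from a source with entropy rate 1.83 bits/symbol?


Minimum bits >= n * H = 383 * 1.83 = 700.89, rounded up to a whole number of bits = 701

701 bits


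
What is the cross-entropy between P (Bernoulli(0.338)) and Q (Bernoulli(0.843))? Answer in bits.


H(P,Q) = -p*log2(q) - (1-p)*log2(1-q). -0.338*log2(0.843) = 0.083282; -0.662*log2(0.157) = 1.768310. H(P,Q) = 0.083282 + 1.768310 = 1.8516

1.8516 bits


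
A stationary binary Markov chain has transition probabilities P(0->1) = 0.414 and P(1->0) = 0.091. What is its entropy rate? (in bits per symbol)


Stationary distribution: pi_0 = p10/(p01+p10) = 0.1802, pi_1 = 0.8198. Entropy rate H' = pi_0*H(p01) + pi_1*H(p10) = 0.1802*0.9786 + 0.8198*0.4398 = 0.5369

0.5369 bits/symbol


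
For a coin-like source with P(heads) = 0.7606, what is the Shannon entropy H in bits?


H = -p*log2(p) - (1-p)*log2(1-p). -0.7606*log2(0.7606) = 0.300277; -0.2394*log2(0.2394) = 0.493764. H = 0.300277 + 0.493764 = 0.794

0.794 bits


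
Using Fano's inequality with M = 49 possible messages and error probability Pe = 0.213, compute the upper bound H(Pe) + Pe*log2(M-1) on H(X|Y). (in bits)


H(Pe) = -Pe*log2(Pe) - (1-Pe)*log2(1-Pe) = -0.213*log2(0.213) - 0.787*log2(0.787) = 0.475219 + 0.271959 = 0.7472. Pe*log2(M-1) = 0.213*log2(48) = 1.189597. Bound = H(Pe) + Pe*log2(M-1) = 0.475219 + 0.271959 + 1.189597 = 1.9368

1.9368 bits


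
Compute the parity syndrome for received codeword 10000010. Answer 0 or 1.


Syndrome = XOR of all bits = 1 XOR 0 XOR 0 XOR 0 XOR 0 XOR 0 XOR 1 XOR 0 = 0

0


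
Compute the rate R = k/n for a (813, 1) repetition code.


Rate = k/n = 1/813

1/813


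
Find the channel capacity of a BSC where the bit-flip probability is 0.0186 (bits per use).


H(p) = -p*log2(p) - (1-p)*log2(1-p) = -0.0186*log2(0.0186) - 0.9814*log2(0.9814) = 0.106923 + 0.026583 = 0.1335. C = 1 - H(p) = 1 - 0.1335 = 0.8665

0.8665 bits


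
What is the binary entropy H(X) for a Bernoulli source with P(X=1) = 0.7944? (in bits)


H = -p*log2(p) - (1-p)*log2(1-p). -0.7944*log2(0.7944) = 0.263790; -0.2056*log2(0.2056) = 0.469197. H = 0.263790 + 0.469197 = 0.733

0.733 bits


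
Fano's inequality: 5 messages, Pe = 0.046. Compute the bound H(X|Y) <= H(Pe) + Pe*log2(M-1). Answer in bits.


H(Pe) = -Pe*log2(Pe) - (1-Pe)*log2(1-Pe) = -0.046*log2(0.046) - 0.954*log2(0.954) = 0.204342 + 0.064814 = 0.2692. Pe*log2(M-1) = 0.046*log2(4) = 0.092000. Bound = H(Pe) + Pe*log2(M-1) = 0.204342 + 0.064814 + 0.092000 = 0.3612

0.3612 bits


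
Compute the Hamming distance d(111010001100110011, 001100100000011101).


Count differing positions: ^ ^ . ^ ^ . ^ . ^ ^ . . ^ . ^ ^ ^ . = 11 differences

11


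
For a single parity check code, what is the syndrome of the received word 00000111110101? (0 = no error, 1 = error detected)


Syndrome = XOR of all bits = 0 XOR 0 XOR 0 XOR 0 XOR 0 XOR 1 XOR 1 XOR 1 XOR 1 XOR 1 XOR 0 XOR 1 XOR 0 XOR 1 = 1

1


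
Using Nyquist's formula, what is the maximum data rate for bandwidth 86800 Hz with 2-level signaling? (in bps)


Rate = 2 * B * log2(M) = 2 * 86800 * 1.0 = 173600.0

173600.0 bps


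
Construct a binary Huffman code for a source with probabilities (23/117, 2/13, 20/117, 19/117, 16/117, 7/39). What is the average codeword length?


Huffman construction (repeatedly merge the two least-probable nodes; each merge adds 1 bit to every symbol beneath it): 16/117 + 2/13 = 34/117; 19/117 + 20/117 = 1/3; 7/39 + 23/117 = 44/117; 34/117 + 1/3 = 73/117; 44/117 + 73/117 = 1. Resulting codeword lengths (in the order the probabilities were given): (2, 3, 3, 3, 3, 2). L_avg = sum(p_i * l_i) = 23/117*2 + 2/13*3 + 20/117*3 + 19/117*3 + 16/117*3 + 7/39*2 = 307/117 = 2.6239

2.6239 bits


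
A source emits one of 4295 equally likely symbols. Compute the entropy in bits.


H = log2(n) = log2(4295) = 12.0684

12.0684 bits


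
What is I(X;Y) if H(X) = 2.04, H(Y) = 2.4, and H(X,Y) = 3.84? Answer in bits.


I(X;Y) = H(X) + H(Y) - H(X,Y) = 2.04 + 2.4 - 3.84 = 0.6

0.6 bits


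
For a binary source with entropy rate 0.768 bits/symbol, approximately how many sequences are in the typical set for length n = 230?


log2|A_typical| = nH = 230 * 0.768 = 176.64, so |A_typical| ~ 2^176.64 = 1.493e+53

1.493e+53


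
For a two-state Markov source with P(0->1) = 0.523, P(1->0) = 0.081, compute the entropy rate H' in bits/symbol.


Stationary distribution: pi_0 = p10/(p01+p10) = 0.1341, pi_1 = 0.8659. Entropy rate H' = pi_0*H(p01) + pi_1*H(p10) = 0.1341*0.9985 + 0.8659*0.4057 = 0.4852

0.4852 bits/symbol


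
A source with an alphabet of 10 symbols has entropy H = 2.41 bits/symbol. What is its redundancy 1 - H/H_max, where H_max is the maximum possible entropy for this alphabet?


H_max = log2(K) = log2(10) = 3.3219 bits/symbol. Redundancy = 1 - H/H_max = 1 - 2.41/3.3219 = 1 - 0.7255 = 0.2745

0.2745


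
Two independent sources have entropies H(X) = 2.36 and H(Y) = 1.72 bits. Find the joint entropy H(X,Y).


For independent variables, H(X,Y) = H(X) + H(Y) = 2.36 + 1.72 = 4.08

4.08 bits


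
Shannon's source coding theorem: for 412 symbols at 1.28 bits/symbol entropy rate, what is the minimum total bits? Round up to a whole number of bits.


Minimum bits >= n * H = 412 * 1.28 = 527.36, rounded up to a whole number of bits = 528

528 bits


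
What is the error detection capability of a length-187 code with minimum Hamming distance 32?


Detection capability = d_min - 1 = 32 - 1 = 31

31 errors


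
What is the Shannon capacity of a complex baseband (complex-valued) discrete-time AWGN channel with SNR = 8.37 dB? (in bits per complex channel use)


SNR_linear = 10^(8.37/10) = 6.8707; C = log2(1 + SNR_linear) = log2(1 + 6.8707) = 2.9765

2.9765 bits/channel use


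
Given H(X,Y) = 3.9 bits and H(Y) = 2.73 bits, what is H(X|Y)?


H(X|Y) = H(X,Y) - H(Y) = 3.9 - 2.73 = 1.17

1.17 bits


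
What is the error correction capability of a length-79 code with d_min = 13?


Correction capability = floor((d-1)/2) = floor((13-1)/2) = 6

6 errors


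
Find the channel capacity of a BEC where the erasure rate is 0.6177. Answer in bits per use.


C = 1 - epsilon = 1 - 0.6177 = 0.3823

0.3823 bits


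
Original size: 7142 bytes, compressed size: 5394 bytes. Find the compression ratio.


Ratio = original / compressed = 7142 / 5394 = 1.3241

1.3241


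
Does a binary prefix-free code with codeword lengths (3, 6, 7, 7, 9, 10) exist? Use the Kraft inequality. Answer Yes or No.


Kraft sum = sum(2^(-l_i)) = 0.1592, need <= 1. Result: satisfied (a binary prefix-free code with these lengths exists)

Yes


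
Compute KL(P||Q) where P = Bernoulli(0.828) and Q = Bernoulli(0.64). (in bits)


KL = p*log2(p/q) + (1-p)*log2((1-p)/(1-q)) = 0.828*log2(0.828/0.64) + 0.172*log2(0.172/0.36) = 0.1244

0.1244 bits


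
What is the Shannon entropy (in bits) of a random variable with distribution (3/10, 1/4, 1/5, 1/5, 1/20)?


H = -sum(p_i * log2(p_i)). Terms: -(3/10)*log2(3/10) = 0.521090; -(1/4)*log2(1/4) = 0.500000; -(1/5)*log2(1/5) = 0.464386; -(1/5)*log2(1/5) = 0.464386; -(1/20)*log2(1/20) = 0.216096. H = 0.521090 + 0.500000 + 0.464386 + 0.464386 + 0.216096 = 2.166

2.166 bits


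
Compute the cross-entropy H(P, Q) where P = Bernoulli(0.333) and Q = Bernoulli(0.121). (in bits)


H(P,Q) = -p*log2(q) - (1-p)*log2(1-q). -0.333*log2(0.121) = 1.014625; -0.667*log2(0.879) = 0.124105. H(P,Q) = 1.014625 + 0.124105 = 1.1387

1.1387 bits


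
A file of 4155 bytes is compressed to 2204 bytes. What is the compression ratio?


Ratio = original / compressed = 4155 / 2204 = 1.8852

1.8852


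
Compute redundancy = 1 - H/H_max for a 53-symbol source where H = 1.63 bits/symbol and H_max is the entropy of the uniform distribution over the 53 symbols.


H_max = log2(K) = log2(53) = 5.7279 bits/symbol. Redundancy = 1 - H/H_max = 1 - 1.63/5.7279 = 1 - 0.2846 = 0.7154

0.7154


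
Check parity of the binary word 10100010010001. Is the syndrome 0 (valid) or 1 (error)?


Syndrome = XOR of all bits = 1 XOR 0 XOR 1 XOR 0 XOR 0 XOR 0 XOR 1 XOR 0 XOR 0 XOR 1 XOR 0 XOR 0 XOR 0 XOR 1 = 1

1


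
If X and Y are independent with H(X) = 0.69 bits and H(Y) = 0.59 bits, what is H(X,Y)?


For independent variables, H(X,Y) = H(X) + H(Y) = 0.69 + 0.59 = 1.28

1.28 bits


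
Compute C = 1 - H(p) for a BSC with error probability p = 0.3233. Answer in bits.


H(p) = -p*log2(p) - (1-p)*log2(1-p) = -0.3233*log2(0.3233) - 0.6767*log2(0.6767) = 0.526673 + 0.381261 = 0.9079. C = 1 - H(p) = 1 - 0.9079 = 0.0921

0.0921 bits


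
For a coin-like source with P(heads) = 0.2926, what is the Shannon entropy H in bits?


H = -p*log2(p) - (1-p)*log2(1-p). -0.2926*log2(0.2926) = 0.518779; -0.7074*log2(0.7074) = 0.353277. H = 0.518779 + 0.353277 = 0.8721

0.8721 bits


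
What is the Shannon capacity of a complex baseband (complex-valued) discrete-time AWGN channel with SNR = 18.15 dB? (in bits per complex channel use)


SNR_linear = 10^(18.15/10) = 65.3131; C = log2(1 + SNR_linear) = log2(1 + 65.3131) = 6.0512

6.0512 bits/channel use


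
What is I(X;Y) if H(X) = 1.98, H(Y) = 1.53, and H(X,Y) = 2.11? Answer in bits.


I(X;Y) = H(X) + H(Y) - H(X,Y) = 1.98 + 1.53 - 2.11 = 1.4

1.4 bits


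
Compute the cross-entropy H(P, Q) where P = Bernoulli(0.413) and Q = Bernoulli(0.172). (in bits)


H(P,Q) = -p*log2(q) - (1-p)*log2(1-q). -0.413*log2(0.172) = 1.048822; -0.587*log2(0.828) = 0.159839. H(P,Q) = 1.048822 + 0.159839 = 1.2087

1.2087 bits


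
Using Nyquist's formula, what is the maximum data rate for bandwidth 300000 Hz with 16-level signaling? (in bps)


Rate = 2 * B * log2(M) = 2 * 300000 * 4.0 = 2400000.0

2400000.0 bps


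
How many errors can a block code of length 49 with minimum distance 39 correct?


Correction capability = floor((d-1)/2) = floor((39-1)/2) = 19

19 errors


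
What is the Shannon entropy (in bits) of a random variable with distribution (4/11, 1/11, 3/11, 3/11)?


H = -sum(p_i * log2(p_i)). Terms: -(4/11)*log2(4/11) = 0.530702; -(1/11)*log2(1/11) = 0.314494; -(3/11)*log2(3/11) = 0.511219; -(3/11)*log2(3/11) = 0.511219. H = 0.530702 + 0.314494 + 0.511219 + 0.511219 = 1.8676

1.8676 bits


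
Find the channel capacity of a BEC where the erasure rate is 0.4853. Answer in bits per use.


C = 1 - epsilon = 1 - 0.4853 = 0.5147

0.5147 bits


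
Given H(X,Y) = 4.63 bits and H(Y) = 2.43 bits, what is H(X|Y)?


H(X|Y) = H(X,Y) - H(Y) = 4.63 - 2.43 = 2.2

2.2 bits


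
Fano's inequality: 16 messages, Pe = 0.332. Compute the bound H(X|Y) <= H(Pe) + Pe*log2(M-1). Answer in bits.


H(Pe) = -Pe*log2(Pe) - (1-Pe)*log2(1-Pe) = -0.332*log2(0.332) - 0.668*log2(0.668) = 0.528127 + 0.388829 = 0.917. Pe*log2(M-1) = 0.332*log2(15) = 1.297088. Bound = H(Pe) + Pe*log2(M-1) = 0.528127 + 0.388829 + 1.297088 = 2.214

2.214 bits


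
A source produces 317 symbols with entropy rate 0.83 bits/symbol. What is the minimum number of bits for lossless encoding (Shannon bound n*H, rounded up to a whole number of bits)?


Minimum bits >= n * H = 317 * 0.83 = 263.11, rounded up to a whole number of bits = 264

264 bits


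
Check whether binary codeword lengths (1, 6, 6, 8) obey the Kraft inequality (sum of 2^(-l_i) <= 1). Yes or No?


Kraft sum = sum(2^(-l_i)) = 0.5352, need <= 1. Result: satisfied (a binary prefix-free code with these lengths exists)

Yes


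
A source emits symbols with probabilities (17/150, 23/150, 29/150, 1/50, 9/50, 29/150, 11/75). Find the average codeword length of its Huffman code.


Huffman construction (repeatedly merge the two least-probable nodes; each merge adds 1 bit to every symbol beneath it): 1/50 + 17/150 = 2/15; 2/15 + 11/75 = 7/25; 23/150 + 9/50 = 1/3; 29/150 + 29/150 = 29/75; 7/25 + 1/3 = 46/75; 29/75 + 46/75 = 1. Resulting codeword lengths (in the order the probabilities were given): (4, 3, 2, 4, 3, 2, 3). L_avg = sum(p_i * l_i) = 17/150*4 + 23/150*3 + 29/150*2 + 1/50*4 + 9/50*3 + 29/150*2 + 11/75*3 = 206/75 = 2.7467

2.7467 bits


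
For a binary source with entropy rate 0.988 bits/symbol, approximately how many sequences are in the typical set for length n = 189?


log2|A_typical| = nH = 189 * 0.988 = 186.732, so |A_typical| ~ 2^186.732 = 1.629e+56

1.629e+56


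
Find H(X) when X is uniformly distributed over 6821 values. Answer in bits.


H = log2(n) = log2(6821) = 12.7358

12.7358 bits


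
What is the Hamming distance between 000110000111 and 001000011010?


Count differing positions: . . ^ ^ ^ . . ^ ^ ^ . ^ = 7 differences

7


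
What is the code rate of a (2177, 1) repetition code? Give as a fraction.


Rate = k/n = 1/2177

1/2177


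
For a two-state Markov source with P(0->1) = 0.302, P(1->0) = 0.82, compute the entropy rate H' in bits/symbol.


Stationary distribution: pi_0 = p10/(p01+p10) = 0.7308, pi_1 = 0.2692. Entropy rate H' = pi_0*H(p01) + pi_1*H(p10) = 0.7308*0.8837 + 0.2692*0.6801 = 0.8289

0.8289 bits/symbol


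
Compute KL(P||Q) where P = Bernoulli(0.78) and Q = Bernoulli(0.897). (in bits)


KL = p*log2(p/q) + (1-p)*log2((1-p)/(1-q)) = 0.78*log2(0.78/0.897) + 0.22*log2(0.22/0.103) = 0.0836

0.0836 bits


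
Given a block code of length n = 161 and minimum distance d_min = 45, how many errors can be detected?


Detection capability = d_min - 1 = 45 - 1 = 44

44 errors


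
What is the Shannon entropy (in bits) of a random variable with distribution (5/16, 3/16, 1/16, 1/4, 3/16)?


H = -sum(p_i * log2(p_i)). Terms: -(5/16)*log2(5/16) = 0.524397; -(3/16)*log2(3/16) = 0.452820; -(1/16)*log2(1/16) = 0.250000; -(1/4)*log2(1/4) = 0.500000; -(3/16)*log2(3/16) = 0.452820. H = 0.524397 + 0.452820 + 0.250000 + 0.500000 + 0.452820 = 2.18

2.18 bits


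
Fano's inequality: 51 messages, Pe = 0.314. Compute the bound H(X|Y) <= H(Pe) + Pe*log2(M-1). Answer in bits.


H(Pe) = -Pe*log2(Pe) - (1-Pe)*log2(1-Pe) = -0.314*log2(0.314) - 0.686*log2(0.686) = 0.524745 + 0.372992 = 0.8977. Pe*log2(M-1) = 0.314*log2(50) = 1.772171. Bound = H(Pe) + Pe*log2(M-1) = 0.524745 + 0.372992 + 1.772171 = 2.6699

2.6699 bits


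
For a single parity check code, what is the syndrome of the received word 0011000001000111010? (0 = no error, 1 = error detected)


Syndrome = XOR of all bits = 0 XOR 0 XOR 1 XOR 1 XOR 0 XOR 0 XOR 0 XOR 0 XOR 0 XOR 1 XOR 0 XOR 0 XOR 0 XOR 1 XOR 1 XOR 1 XOR 0 XOR 1 XOR 0 = 1

1


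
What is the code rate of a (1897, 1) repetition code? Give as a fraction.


Rate = k/n = 1/1897

1/1897


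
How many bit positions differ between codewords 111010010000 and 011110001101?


Count differing positions: ^ . . ^ . . . ^ ^ ^ . ^ = 6 differences

6


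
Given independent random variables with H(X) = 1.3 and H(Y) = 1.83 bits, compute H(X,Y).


For independent variables, H(X,Y) = H(X) + H(Y) = 1.3 + 1.83 = 3.13

3.13 bits


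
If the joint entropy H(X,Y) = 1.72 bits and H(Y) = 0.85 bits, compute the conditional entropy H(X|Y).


H(X|Y) = H(X,Y) - H(Y) = 1.72 - 0.85 = 0.87

0.87 bits


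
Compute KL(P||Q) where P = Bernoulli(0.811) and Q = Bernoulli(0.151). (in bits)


KL = p*log2(p/q) + (1-p)*log2((1-p)/(1-q)) = 0.811*log2(0.811/0.151) + 0.189*log2(0.189/0.849) = 1.5572

1.5572 bits


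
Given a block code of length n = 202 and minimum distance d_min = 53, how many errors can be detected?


Detection capability = d_min - 1 = 53 - 1 = 52

52 errors


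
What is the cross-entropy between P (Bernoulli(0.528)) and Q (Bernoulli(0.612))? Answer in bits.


H(P,Q) = -p*log2(q) - (1-p)*log2(1-q). -0.528*log2(0.612) = 0.374033; -0.472*log2(0.388) = 0.644691. H(P,Q) = 0.374033 + 0.644691 = 1.0187

1.0187 bits


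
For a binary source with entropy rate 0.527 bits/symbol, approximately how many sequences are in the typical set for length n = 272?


log2|A_typical| = nH = 272 * 0.527 = 143.344, so |A_typical| ~ 2^143.344 = 1.415e+43

1.415e+43


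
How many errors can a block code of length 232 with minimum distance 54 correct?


Correction capability = floor((d-1)/2) = floor((54-1)/2) = 26

26 errors


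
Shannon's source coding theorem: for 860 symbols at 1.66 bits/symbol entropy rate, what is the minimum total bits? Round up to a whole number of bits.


Minimum bits >= n * H = 860 * 1.66 = 1427.6, rounded up to a whole number of bits = 1428

1428 bits


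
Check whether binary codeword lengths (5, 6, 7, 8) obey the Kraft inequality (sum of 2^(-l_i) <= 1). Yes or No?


Kraft sum = sum(2^(-l_i)) = 0.0586, need <= 1. Result: satisfied (a binary prefix-free code with these lengths exists)

Yes


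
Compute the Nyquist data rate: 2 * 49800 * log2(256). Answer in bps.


Rate = 2 * B * log2(M) = 2 * 49800 * 8.0 = 796800.0

796800.0 bps


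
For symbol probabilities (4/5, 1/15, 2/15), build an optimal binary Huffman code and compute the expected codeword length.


Huffman construction (repeatedly merge the two least-probable nodes; each merge adds 1 bit to every symbol beneath it): 1/15 + 2/15 = 1/5; 1/5 + 4/5 = 1. Resulting codeword lengths (in the order the probabilities were given): (1, 2, 2). L_avg = sum(p_i * l_i) = 4/5*1 + 1/15*2 + 2/15*2 = 6/5 = 1.2

1.2 bits


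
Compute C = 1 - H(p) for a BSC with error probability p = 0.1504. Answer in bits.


H(p) = -p*log2(p) - (1-p)*log2(1-p) = -0.1504*log2(0.1504) - 0.8496*log2(0.8496) = 0.411062 + 0.199779 = 0.6108. C = 1 - H(p) = 1 - 0.6108 = 0.3892

0.3892 bits


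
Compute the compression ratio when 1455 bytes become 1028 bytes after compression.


Ratio = original / compressed = 1455 / 1028 = 1.4154

1.4154


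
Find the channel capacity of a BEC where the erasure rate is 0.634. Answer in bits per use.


C = 1 - epsilon = 1 - 0.634 = 0.366

0.366 bits


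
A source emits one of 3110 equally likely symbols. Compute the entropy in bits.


H = log2(n) = log2(3110) = 11.6027

11.6027 bits


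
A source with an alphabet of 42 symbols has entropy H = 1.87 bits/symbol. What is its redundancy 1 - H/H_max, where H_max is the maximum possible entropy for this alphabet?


H_max = log2(K) = log2(42) = 5.3923 bits/symbol. Redundancy = 1 - H/H_max = 1 - 1.87/5.3923 = 1 - 0.3468 = 0.6532

0.6532


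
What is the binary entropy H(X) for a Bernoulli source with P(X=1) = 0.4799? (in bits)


H = -p*log2(p) - (1-p)*log2(1-p). -0.4799*log2(0.4799) = 0.508307; -0.5201*log2(0.5201) = 0.490527. H = 0.508307 + 0.490527 = 0.9988

0.9988 bits


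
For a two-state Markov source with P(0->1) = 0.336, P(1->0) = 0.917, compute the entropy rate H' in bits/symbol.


Stationary distribution: pi_0 = p10/(p01+p10) = 0.7318, pi_1 = 0.2682. Entropy rate H' = pi_0*H(p01) + pi_1*H(p10) = 0.7318*0.9209 + 0.2682*0.4127 = 0.7846

0.7846 bits/symbol


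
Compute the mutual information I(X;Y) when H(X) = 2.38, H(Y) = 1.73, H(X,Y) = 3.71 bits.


I(X;Y) = H(X) + H(Y) - H(X,Y) = 2.38 + 1.73 - 3.71 = 0.4

0.4 bits


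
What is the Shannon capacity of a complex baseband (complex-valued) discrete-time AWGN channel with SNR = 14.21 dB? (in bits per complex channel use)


SNR_linear = 10^(14.21/10) = 26.3633; C = log2(1 + SNR_linear) = log2(1 + 26.3633) = 4.7742

4.7742 bits/channel use


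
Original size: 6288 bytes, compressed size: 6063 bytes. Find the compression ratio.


Ratio = original / compressed = 6288 / 6063 = 1.0371

1.0371


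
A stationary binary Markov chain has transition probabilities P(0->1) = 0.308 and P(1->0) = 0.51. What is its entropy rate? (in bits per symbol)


Stationary distribution: pi_0 = p10/(p01+p10) = 0.6235, pi_1 = 0.3765. Entropy rate H' = pi_0*H(p01) + pi_1*H(p10) = 0.6235*0.8909 + 0.3765*0.9997 = 0.9318

0.9318 bits/symbol


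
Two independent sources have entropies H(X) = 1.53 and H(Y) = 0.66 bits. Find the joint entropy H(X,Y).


For independent variables, H(X,Y) = H(X) + H(Y) = 1.53 + 0.66 = 2.19

2.19 bits


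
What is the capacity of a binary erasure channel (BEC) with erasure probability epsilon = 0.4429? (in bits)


C = 1 - epsilon = 1 - 0.4429 = 0.5571

0.5571 bits


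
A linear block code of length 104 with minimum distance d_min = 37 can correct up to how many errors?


Correction capability = floor((d-1)/2) = floor((37-1)/2) = 18

18 errors


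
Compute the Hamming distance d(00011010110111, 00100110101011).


Count differing positions: . . ^ ^ ^ ^ . . . ^ ^ ^ . . = 7 differences

7


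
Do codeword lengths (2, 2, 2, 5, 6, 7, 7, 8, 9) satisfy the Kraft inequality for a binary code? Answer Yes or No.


Kraft sum = sum(2^(-l_i)) = 0.8184, need <= 1. Result: satisfied (a binary prefix-free code with these lengths exists)

Yes


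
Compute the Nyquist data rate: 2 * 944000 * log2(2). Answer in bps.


Rate = 2 * B * log2(M) = 2 * 944000 * 1.0 = 1888000.0

1888000.0 bps


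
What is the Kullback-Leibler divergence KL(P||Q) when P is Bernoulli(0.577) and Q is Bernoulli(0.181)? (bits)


KL = p*log2(p/q) + (1-p)*log2((1-p)/(1-q)) = 0.577*log2(0.577/0.181) + 0.423*log2(0.423/0.819) = 0.5619

0.5619 bits


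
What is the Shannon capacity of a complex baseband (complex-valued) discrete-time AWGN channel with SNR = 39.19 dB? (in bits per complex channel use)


SNR_linear = 10^(39.19/10) = 8298.5077; C = log2(1 + SNR_linear) = log2(1 + 8298.5077) = 13.0188

13.0188 bits/channel use


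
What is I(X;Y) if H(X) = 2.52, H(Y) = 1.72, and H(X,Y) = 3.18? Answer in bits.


I(X;Y) = H(X) + H(Y) - H(X,Y) = 2.52 + 1.72 - 3.18 = 1.06

1.06 bits


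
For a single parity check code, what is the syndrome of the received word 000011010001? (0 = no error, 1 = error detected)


Syndrome = XOR of all bits = 0 XOR 0 XOR 0 XOR 0 XOR 1 XOR 1 XOR 0 XOR 1 XOR 0 XOR 0 XOR 0 XOR 1 = 0

0


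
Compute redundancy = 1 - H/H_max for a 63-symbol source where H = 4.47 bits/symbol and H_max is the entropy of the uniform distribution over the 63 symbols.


H_max = log2(K) = log2(63) = 5.9773 bits/symbol. Redundancy = 1 - H/H_max = 1 - 4.47/5.9773 = 1 - 0.7478 = 0.2522

0.2522


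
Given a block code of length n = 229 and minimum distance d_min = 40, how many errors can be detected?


Detection capability = d_min - 1 = 40 - 1 = 39

39 errors


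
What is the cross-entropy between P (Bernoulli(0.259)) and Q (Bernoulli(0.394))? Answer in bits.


H(P,Q) = -p*log2(q) - (1-p)*log2(1-q). -0.259*log2(0.394) = 0.348027; -0.741*log2(0.606) = 0.535454. H(P,Q) = 0.348027 + 0.535454 = 0.8835

0.8835 bits


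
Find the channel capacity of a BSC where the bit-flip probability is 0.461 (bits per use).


H(p) = -p*log2(p) - (1-p)*log2(1-p) = -0.461*log2(0.461) - 0.539*log2(0.539) = 0.515011 + 0.480595 = 0.9956. C = 1 - H(p) = 1 - 0.9956 = 0.0044

0.0044 bits


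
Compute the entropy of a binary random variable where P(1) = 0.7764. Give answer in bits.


H = -p*log2(p) - (1-p)*log2(1-p). -0.7764*log2(0.7764) = 0.283485; -0.2236*log2(0.2236) = 0.483201. H = 0.283485 + 0.483201 = 0.7667

0.7667 bits


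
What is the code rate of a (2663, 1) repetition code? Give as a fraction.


Rate = k/n = 1/2663

1/2663


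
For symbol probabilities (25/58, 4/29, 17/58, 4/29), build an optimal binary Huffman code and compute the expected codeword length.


Huffman construction (repeatedly merge the two least-probable nodes; each merge adds 1 bit to every symbol beneath it): 4/29 + 4/29 = 8/29; 8/29 + 17/58 = 33/58; 25/58 + 33/58 = 1. Resulting codeword lengths (in the order the probabilities were given): (1, 3, 2, 3). L_avg = sum(p_i * l_i) = 25/58*1 + 4/29*3 + 17/58*2 + 4/29*3 = 107/58 = 1.8448

1.8448 bits


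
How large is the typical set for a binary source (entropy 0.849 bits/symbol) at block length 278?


log2|A_typical| = nH = 278 * 0.849 = 236.022, so |A_typical| ~ 2^236.022 = 1.121e+71

1.121e+71


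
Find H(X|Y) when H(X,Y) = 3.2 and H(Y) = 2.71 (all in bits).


H(X|Y) = H(X,Y) - H(Y) = 3.2 - 2.71 = 0.49

0.49 bits


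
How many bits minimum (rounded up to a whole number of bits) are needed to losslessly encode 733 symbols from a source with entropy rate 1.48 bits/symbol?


Minimum bits >= n * H = 733 * 1.48 = 1084.84, rounded up to a whole number of bits = 1085

1085 bits


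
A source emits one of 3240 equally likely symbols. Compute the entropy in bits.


H = log2(n) = log2(3240) = 11.6618

11.6618 bits


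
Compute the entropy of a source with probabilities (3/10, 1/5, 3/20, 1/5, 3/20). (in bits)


H = -sum(p_i * log2(p_i)). Terms: -(3/10)*log2(3/10) = 0.521090; -(1/5)*log2(1/5) = 0.464386; -(3/20)*log2(3/20) = 0.410545; -(1/5)*log2(1/5) = 0.464386; -(3/20)*log2(3/20) = 0.410545. H = 0.521090 + 0.464386 + 0.410545 + 0.464386 + 0.410545 = 2.271

2.271 bits


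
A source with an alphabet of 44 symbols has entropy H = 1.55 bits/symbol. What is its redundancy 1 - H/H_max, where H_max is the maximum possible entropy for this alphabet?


H_max = log2(K) = log2(44) = 5.4594 bits/symbol. Redundancy = 1 - H/H_max = 1 - 1.55/5.4594 = 1 - 0.2839 = 0.7161

0.7161


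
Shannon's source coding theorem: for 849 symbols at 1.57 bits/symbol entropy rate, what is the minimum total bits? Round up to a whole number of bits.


Minimum bits >= n * H = 849 * 1.57 = 1332.93, rounded up to a whole number of bits = 1333

1333 bits


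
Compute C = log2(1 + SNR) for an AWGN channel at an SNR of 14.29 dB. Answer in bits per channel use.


SNR_linear = 10^(14.29/10) = 26.8534; C = log2(1 + SNR_linear) = log2(1 + 26.8534) = 4.7998

4.7998 bits/channel use


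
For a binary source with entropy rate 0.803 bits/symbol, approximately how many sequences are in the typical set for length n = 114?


log2|A_typical| = nH = 114 * 0.803 = 91.542, so |A_typical| ~ 2^91.542 = 3.605e+27

3.605e+27


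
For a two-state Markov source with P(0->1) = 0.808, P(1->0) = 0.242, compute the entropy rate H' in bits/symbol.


Stationary distribution: pi_0 = p10/(p01+p10) = 0.2305, pi_1 = 0.7695. Entropy rate H' = pi_0*H(p01) + pi_1*H(p10) = 0.2305*0.7056 + 0.7695*0.7984 = 0.777

0.777 bits/symbol


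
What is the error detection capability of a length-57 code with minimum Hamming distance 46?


Detection capability = d_min - 1 = 46 - 1 = 45

45 errors


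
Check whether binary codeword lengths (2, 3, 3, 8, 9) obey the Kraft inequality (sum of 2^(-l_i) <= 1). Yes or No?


Kraft sum = sum(2^(-l_i)) = 0.5059, need <= 1. Result: satisfied (a binary prefix-free code with these lengths exists)

Yes


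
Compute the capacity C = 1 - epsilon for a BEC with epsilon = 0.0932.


C = 1 - epsilon = 1 - 0.0932 = 0.9068

0.9068 bits


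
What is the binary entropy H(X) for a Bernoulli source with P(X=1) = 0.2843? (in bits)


H = -p*log2(p) - (1-p)*log2(1-p). -0.2843*log2(0.2843) = 0.515866; -0.7157*log2(0.7157) = 0.345378. H = 0.515866 + 0.345378 = 0.8612

0.8612 bits


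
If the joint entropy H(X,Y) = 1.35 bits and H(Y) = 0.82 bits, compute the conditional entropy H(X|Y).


H(X|Y) = H(X,Y) - H(Y) = 1.35 - 0.82 = 0.53

0.53 bits


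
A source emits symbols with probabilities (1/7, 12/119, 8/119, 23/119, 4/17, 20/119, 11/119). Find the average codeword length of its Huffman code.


Huffman construction (repeatedly merge the two least-probable nodes; each merge adds 1 bit to every symbol beneath it): 8/119 + 11/119 = 19/119; 12/119 + 1/7 = 29/119; 19/119 + 20/119 = 39/119; 23/119 + 4/17 = 3/7; 29/119 + 39/119 = 4/7; 3/7 + 4/7 = 1. Resulting codeword lengths (in the order the probabilities were given): (3, 3, 4, 2, 2, 3, 4). L_avg = sum(p_i * l_i) = 1/7*3 + 12/119*3 + 8/119*4 + 23/119*2 + 4/17*2 + 20/119*3 + 11/119*4 = 325/119 = 2.7311

2.7311 bits


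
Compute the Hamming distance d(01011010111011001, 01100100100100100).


Count differing positions: . . ^ ^ ^ ^ ^ . . ^ ^ ^ ^ ^ ^ . ^ = 12 differences

12


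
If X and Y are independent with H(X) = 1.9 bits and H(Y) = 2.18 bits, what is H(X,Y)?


For independent variables, H(X,Y) = H(X) + H(Y) = 1.9 + 2.18 = 4.08

4.08 bits


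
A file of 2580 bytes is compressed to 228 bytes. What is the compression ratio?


Ratio = original / compressed = 2580 / 228 = 11.3158

11.3158


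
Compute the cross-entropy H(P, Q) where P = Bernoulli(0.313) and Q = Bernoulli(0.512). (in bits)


H(P,Q) = -p*log2(q) - (1-p)*log2(1-q). -0.313*log2(0.512) = 0.302290; -0.687*log2(0.488) = 0.711077. H(P,Q) = 0.302290 + 0.711077 = 1.0134

1.0134 bits


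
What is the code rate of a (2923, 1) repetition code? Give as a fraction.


Rate = k/n = 1/2923

1/2923


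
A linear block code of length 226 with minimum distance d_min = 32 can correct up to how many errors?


Correction capability = floor((d-1)/2) = floor((32-1)/2) = 15

15 errors


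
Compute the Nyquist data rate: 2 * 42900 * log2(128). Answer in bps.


Rate = 2 * B * log2(M) = 2 * 42900 * 7.0 = 600600.0

600600.0 bps
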